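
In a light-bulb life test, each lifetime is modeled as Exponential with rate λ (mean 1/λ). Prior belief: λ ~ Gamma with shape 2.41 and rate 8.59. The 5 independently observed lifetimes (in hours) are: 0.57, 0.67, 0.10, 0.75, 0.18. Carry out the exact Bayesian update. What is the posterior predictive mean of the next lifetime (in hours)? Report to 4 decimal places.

With a Gamma(shape α, rate β) prior on the exponential rate λ, the posterior after n observations with total T = Σxᵢ is Gamma(α+n, β+T).
Sum of observations T = 2.27 hours; n = 5.
Posterior: Gamma(2.41+5, 8.59+2.27) = Gamma(7.41, 10.86).
The predictive distribution for the next observation is Lomax; its mean is β/(α−1) = 10.86/6.41 = 1.6942.

1.6942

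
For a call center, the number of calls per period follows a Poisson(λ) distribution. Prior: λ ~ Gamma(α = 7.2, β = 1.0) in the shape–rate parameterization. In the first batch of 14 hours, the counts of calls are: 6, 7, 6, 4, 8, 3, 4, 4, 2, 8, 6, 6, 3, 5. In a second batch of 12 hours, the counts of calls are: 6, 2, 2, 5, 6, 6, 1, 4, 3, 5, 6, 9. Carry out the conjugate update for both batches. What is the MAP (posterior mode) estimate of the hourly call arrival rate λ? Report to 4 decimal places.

4.9333

With a Gamma(shape α, rate β) prior, the Poisson likelihood is conjugate: the posterior is Gamma(α + ΣXᵢ, β + n).
Batch 1: sum of counts S = 72 over n = 14 hours.
After batch 1: Gamma(α+S, β+n) = Gamma(7.2+72, 1.0+14) = Gamma(79.2, 15.0).
Batch 2: sum of counts S = 55 over n = 12 hours.
After batch 2: Gamma(α+S, β+n) = Gamma(79.2+55, 15.0+12) = Gamma(134.2, 27.0).
Mode of Gamma(α,β) for α≥1 is (α−1)/β = 133.2/27.0 = 4.9333.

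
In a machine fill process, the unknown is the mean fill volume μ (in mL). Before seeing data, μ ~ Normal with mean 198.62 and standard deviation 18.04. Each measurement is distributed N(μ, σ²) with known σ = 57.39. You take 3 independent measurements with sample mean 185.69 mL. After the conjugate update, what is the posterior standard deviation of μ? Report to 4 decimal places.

15.8439

For Normal data with known variance σ², a Normal(μ₀, σ₀²) prior on μ is conjugate. Posterior precision = 1/σ₀² + n/σ²; posterior mean is the precision-weighted average of μ₀ and x̄.
σ₀² = 18.04² = 325.4416, σ² = 57.39² = 3293.6121; σ² + n·σ₀² = 3293.6121 + 3·325.4416 = 4269.9369.
Posterior precision = 1/σ₀² + n/σ² = 1/325.4416 + 3/3293.6121 = (σ² + n·σ₀²)/(σ₀²σ²) = 4269.9369/(325.4416·3293.6121); posterior variance σₙ² = σ₀²σ²/(σ² + n·σ₀²) = 325.4416·3293.6121/4269.9369 = 251.029094.
Posterior SD = √σₙ² = √(325.4416·3293.6121/4269.9369) = 15.8439.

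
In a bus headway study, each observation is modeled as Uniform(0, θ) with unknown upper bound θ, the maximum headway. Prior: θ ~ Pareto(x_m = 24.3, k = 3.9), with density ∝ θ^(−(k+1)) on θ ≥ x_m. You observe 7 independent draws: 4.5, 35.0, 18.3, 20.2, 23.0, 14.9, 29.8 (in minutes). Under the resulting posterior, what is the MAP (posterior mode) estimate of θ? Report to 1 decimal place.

35.0

A Pareto(scale x_m, shape k) prior on the upper bound θ of Uniform(0, θ) is conjugate: posterior is Pareto(max(x_m, max xᵢ), k + n).
Sample maximum = 35.0; prior scale x_m = 24.3 → posterior scale = max = 35.0.
Posterior shape = 3.9 + 7 = 10.9.
The Pareto density is decreasing on [x_m, ∞), so the mode is x_m = 35.0.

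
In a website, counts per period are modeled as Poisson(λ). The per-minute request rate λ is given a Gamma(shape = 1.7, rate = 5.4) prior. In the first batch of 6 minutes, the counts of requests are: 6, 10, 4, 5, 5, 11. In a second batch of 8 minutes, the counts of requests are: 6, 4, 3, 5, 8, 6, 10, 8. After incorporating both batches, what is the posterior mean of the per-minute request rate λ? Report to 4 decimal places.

With a Gamma(shape α, rate β) prior, the Poisson likelihood is conjugate: the posterior is Gamma(α + ΣXᵢ, β + n).
Batch 1: sum of counts S = 41 over n = 6 minutes.
After batch 1: Gamma(α+S, β+n) = Gamma(1.7+41, 5.4+6) = Gamma(42.7, 11.4).
Batch 2: sum of counts S = 50 over n = 8 minutes.
After batch 2: Gamma(α+S, β+n) = Gamma(42.7+50, 11.4+8) = Gamma(92.7, 19.4).
Posterior mean = α/β = 92.7/19.4 = 4.7784.

4.7784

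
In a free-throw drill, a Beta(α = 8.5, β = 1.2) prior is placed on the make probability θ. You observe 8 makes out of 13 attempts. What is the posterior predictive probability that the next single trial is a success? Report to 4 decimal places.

The Beta prior is conjugate to a Binomial/Bernoulli likelihood; the update adds successes to α and failures to β.
Posterior: Beta(α+k, β+n−k) = Beta(8.5+8, 1.2+5) = Beta(16.5, 6.2).
For a single future Bernoulli trial, P(success | data) = α/(α+β) = 0.7269.

0.7269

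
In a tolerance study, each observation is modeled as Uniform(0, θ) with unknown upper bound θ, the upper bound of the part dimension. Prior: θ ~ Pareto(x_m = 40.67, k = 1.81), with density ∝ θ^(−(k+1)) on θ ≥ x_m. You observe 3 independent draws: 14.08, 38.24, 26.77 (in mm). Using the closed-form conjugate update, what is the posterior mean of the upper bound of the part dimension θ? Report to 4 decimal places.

51.3445

A Pareto(scale x_m, shape k) prior on the upper bound θ of Uniform(0, θ) is conjugate: posterior is Pareto(max(x_m, max xᵢ), k + n).
Sample maximum = 38.24; prior scale x_m = 40.67 → posterior scale = max = 40.67.
Posterior shape = 1.81 + 3 = 4.81.
E[θ|data] = k·x_m/(k−1) = 4.81·40.67/3.81 = 51.3445.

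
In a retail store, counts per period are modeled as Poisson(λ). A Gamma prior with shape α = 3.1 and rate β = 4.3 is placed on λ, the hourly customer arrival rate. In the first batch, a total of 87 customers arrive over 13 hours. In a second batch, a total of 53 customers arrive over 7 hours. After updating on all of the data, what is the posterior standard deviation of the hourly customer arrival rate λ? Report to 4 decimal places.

With a Gamma(shape α, rate β) prior, the Poisson likelihood is conjugate: the posterior is Gamma(α + ΣXᵢ, β + n).
After batch 1: Gamma(α+S, β+n) = Gamma(3.1+87, 4.3+13) = Gamma(90.1, 17.3).
After batch 2: Gamma(α+S, β+n) = Gamma(90.1+53, 17.3+7) = Gamma(143.1, 24.3).
SD = √α/β = √143.1/24.3 = 0.4923.

0.4923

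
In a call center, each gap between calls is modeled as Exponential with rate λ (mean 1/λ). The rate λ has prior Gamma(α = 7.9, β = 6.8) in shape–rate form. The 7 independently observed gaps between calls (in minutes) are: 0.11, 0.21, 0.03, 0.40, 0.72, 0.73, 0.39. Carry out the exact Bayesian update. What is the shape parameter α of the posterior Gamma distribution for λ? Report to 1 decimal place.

With a Gamma(shape α, rate β) prior on the exponential rate λ, the posterior after n observations with total T = Σxᵢ is Gamma(α+n, β+T).
Sum of observations T = 2.59 minutes; n = 7.
Posterior: Gamma(7.9+7, 6.8+2.59) = Gamma(14.9, 9.39).
Posterior α = 14.9.

14.9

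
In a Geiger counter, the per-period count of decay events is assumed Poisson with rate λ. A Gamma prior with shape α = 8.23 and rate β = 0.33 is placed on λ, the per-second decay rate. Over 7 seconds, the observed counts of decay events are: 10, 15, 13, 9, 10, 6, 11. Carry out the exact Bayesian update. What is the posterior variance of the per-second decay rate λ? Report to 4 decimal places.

With a Gamma(shape α, rate β) prior, the Poisson likelihood is conjugate: the posterior is Gamma(α + ΣXᵢ, β + n).
Sum of counts S = 74 over n = 7 seconds.
Posterior: Gamma(α+S, β+n) = Gamma(8.23+74, 0.33+7) = Gamma(82.23, 7.33).
Var = α/β² = 82.23/7.33² = 1.5305.

1.5305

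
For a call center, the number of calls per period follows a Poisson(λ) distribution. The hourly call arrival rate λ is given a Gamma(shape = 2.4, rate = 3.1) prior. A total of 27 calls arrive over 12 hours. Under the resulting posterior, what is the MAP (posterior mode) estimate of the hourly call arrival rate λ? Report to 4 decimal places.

With a Gamma(shape α, rate β) prior, the Poisson likelihood is conjugate: the posterior is Gamma(α + ΣXᵢ, β + n).
Posterior: Gamma(α+S, β+n) = Gamma(2.4+27, 3.1+12) = Gamma(29.4, 15.1).
Mode of Gamma(α,β) for α≥1 is (α−1)/β = 28.4/15.1 = 1.8808.

1.8808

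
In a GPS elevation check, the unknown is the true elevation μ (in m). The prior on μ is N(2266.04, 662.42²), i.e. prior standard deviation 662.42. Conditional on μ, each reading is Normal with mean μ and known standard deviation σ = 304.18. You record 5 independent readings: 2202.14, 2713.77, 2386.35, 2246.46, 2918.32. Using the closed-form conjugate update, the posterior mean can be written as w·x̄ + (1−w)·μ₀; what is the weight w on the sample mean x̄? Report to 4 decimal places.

0.9595

For Normal data with known variance σ², a Normal(μ₀, σ₀²) prior on μ is conjugate. Posterior precision = 1/σ₀² + n/σ²; posterior mean is the precision-weighted average of μ₀ and x̄.
σ₀² = 662.42² = 438800.2564, σ² = 304.18² = 92525.4724. Prior precision 1/σ₀² = 1/438800.2564; data precision n/σ² = 5/92525.4724.
w = (n/σ²)/(1/σ₀² + n/σ²) = n·σ₀²/(σ² + n·σ₀²) = 5·438800.2564/(92525.4724 + 5·438800.2564) = 2194001.282/2286526.7544 = 0.9595.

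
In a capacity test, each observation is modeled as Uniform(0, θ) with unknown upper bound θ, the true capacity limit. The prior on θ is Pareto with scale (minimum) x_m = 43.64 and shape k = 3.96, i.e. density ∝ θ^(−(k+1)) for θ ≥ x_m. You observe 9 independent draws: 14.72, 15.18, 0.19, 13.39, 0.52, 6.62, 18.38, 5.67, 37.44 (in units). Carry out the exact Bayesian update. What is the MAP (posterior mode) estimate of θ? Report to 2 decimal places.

A Pareto(scale x_m, shape k) prior on the upper bound θ of Uniform(0, θ) is conjugate: posterior is Pareto(max(x_m, max xᵢ), k + n).
Sample maximum = 37.44; prior scale x_m = 43.64 → posterior scale = max = 43.64.
Posterior shape = 3.96 + 9 = 12.96.
The Pareto density is decreasing on [x_m, ∞), so the mode is x_m = 43.64.

43.64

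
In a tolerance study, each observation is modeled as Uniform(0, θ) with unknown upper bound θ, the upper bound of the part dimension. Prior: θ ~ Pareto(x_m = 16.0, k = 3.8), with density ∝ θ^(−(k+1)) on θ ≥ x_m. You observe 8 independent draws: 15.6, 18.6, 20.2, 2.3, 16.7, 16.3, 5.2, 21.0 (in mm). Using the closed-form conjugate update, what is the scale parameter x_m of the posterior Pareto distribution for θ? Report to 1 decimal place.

A Pareto(scale x_m, shape k) prior on the upper bound θ of Uniform(0, θ) is conjugate: posterior is Pareto(max(x_m, max xᵢ), k + n).
Sample maximum = 21.0; prior scale x_m = 16.0 → posterior scale = max = 21.0.
Posterior shape = 3.8 + 8 = 11.8.
Posterior scale x_m = 21.0.

21.0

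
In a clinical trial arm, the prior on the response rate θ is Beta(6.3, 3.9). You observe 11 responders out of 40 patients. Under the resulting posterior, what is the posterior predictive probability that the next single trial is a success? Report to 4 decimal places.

The Beta prior is conjugate to a Binomial/Bernoulli likelihood; the update adds successes to α and failures to β.
Posterior: Beta(α+k, β+n−k) = Beta(6.3+11, 3.9+29) = Beta(17.3, 32.9).
For a single future Bernoulli trial, P(success | data) = α/(α+β) = 0.3446.

0.3446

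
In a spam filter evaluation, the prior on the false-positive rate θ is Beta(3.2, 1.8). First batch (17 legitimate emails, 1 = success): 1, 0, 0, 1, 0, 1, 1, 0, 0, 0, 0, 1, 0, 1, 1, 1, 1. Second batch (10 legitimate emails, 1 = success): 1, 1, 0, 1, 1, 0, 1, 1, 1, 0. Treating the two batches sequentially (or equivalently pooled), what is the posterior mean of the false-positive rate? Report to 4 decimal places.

0.6000

The Beta prior is conjugate to a Binomial/Bernoulli likelihood; the update adds successes to α and failures to β.
After batch 1: Beta(3.2+9, 1.8+8) = Beta(12.2, 9.8).
After batch 2: Beta(12.2+7, 9.8+3) = Beta(19.2, 12.8).
Posterior mean = α/(α+β) = 19.2/32.0 = 0.6000.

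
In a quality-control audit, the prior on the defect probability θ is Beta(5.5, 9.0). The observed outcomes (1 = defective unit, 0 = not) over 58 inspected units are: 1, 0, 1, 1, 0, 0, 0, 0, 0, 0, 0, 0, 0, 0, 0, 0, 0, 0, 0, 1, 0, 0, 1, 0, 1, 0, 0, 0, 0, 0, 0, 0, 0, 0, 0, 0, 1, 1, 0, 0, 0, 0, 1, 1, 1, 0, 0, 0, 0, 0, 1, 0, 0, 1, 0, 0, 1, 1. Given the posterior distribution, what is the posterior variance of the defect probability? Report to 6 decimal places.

The Beta prior is conjugate to a Binomial/Bernoulli likelihood; the update adds successes to α and failures to β.
Posterior: Beta(α+k, β+n−k) = Beta(5.5+15, 9.0+43) = Beta(20.5, 52.0).
Var = αβ/((α+β)²(α+β+1)) = 20.5·52.0/(72.5²·73.5) = 0.002759.

0.002759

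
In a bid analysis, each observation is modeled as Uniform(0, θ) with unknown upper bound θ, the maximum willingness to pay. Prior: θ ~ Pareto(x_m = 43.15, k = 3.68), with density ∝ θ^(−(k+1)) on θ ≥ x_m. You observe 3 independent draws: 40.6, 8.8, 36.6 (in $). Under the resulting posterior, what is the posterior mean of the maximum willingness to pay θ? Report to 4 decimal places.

50.7468

A Pareto(scale x_m, shape k) prior on the upper bound θ of Uniform(0, θ) is conjugate: posterior is Pareto(max(x_m, max xᵢ), k + n).
Sample maximum = 40.6; prior scale x_m = 43.15 → posterior scale = max = 43.15.
Posterior shape = 3.68 + 3 = 6.68.
E[θ|data] = k·x_m/(k−1) = 6.68·43.15/5.68 = 50.7468.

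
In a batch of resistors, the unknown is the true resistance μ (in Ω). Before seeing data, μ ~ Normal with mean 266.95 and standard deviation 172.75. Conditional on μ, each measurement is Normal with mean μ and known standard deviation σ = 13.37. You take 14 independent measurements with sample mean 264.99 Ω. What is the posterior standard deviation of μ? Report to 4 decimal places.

3.5725

For Normal data with known variance σ², a Normal(μ₀, σ₀²) prior on μ is conjugate. Posterior precision = 1/σ₀² + n/σ²; posterior mean is the precision-weighted average of μ₀ and x̄.
σ₀² = 172.75² = 29842.5625, σ² = 13.37² = 178.7569; σ² + n·σ₀² = 178.7569 + 14·29842.5625 = 417974.6319.
Posterior precision = 1/σ₀² + n/σ² = 1/29842.5625 + 14/178.7569 = (σ² + n·σ₀²)/(σ₀²σ²) = 417974.6319/(29842.5625·178.7569); posterior variance σₙ² = σ₀²σ²/(σ² + n·σ₀²) = 29842.5625·178.7569/417974.6319 = 12.762889.
Posterior SD = √σₙ² = √(29842.5625·178.7569/417974.6319) = 3.5725.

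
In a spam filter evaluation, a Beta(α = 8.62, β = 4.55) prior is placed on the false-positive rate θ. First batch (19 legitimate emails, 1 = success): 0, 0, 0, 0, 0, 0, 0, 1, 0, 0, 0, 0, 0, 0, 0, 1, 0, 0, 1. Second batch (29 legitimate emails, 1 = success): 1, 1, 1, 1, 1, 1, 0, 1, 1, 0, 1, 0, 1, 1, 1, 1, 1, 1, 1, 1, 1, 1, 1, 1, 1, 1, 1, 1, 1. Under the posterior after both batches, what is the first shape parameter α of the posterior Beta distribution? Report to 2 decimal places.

The Beta prior is conjugate to a Binomial/Bernoulli likelihood; the update adds successes to α and failures to β.
After batch 1: Beta(8.62+3, 4.55+16) = Beta(11.62, 20.55).
After batch 2: Beta(11.62+26, 20.55+3) = Beta(37.62, 23.55).
Posterior α = 37.62.

37.62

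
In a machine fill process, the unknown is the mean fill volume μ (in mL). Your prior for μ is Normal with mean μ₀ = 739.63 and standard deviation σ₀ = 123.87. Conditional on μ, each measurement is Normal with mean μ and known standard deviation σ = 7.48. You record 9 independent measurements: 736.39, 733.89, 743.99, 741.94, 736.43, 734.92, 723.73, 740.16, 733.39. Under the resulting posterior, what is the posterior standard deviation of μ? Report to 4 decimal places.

For Normal data with known variance σ², a Normal(μ₀, σ₀²) prior on μ is conjugate. Posterior precision = 1/σ₀² + n/σ²; posterior mean is the precision-weighted average of μ₀ and x̄.
σ₀² = 123.87² = 15343.7769, σ² = 7.48² = 55.9504; σ² + n·σ₀² = 55.9504 + 9·15343.7769 = 138149.9425.
Posterior precision = 1/σ₀² + n/σ² = 1/15343.7769 + 9/55.9504 = (σ² + n·σ₀²)/(σ₀²σ²) = 138149.9425/(15343.7769·55.9504); posterior variance σₙ² = σ₀²σ²/(σ² + n·σ₀²) = 15343.7769·55.9504/138149.9425 = 6.214193.
Posterior SD = √σₙ² = √(15343.7769·55.9504/138149.9425) = 2.4928.

2.4928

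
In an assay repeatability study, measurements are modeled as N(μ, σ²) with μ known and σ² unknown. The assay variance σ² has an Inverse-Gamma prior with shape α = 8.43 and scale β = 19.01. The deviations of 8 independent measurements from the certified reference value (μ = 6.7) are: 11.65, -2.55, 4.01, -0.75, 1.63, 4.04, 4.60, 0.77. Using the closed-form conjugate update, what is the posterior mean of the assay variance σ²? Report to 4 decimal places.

With known mean μ and an Inverse-Gamma(α, β) prior on σ², the Normal likelihood is conjugate: posterior is Inv-Gamma(α + n/2, β + Σ(xᵢ−μ)²/2).
Σ(xᵢ−μ)² = (11.65)² + (-2.55)² + (4.01)² + (-0.75)² + (1.63)² + (4.04)² + (4.60)² + (0.77)² = 199.5990.
Posterior: Inv-Gamma(8.43 + 8/2, 19.01 + 199.5990/2) = Inv-Gamma(12.43, 118.80950).
E[σ²|data] = β/(α−1) = 118.80950/11.43 = 10.3945.

10.3945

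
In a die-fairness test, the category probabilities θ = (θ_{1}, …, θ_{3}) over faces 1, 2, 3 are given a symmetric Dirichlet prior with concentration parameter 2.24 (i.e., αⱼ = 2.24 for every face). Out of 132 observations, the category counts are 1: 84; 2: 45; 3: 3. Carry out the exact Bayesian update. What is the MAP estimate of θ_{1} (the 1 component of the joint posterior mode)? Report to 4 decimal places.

The Dirichlet prior is conjugate to the Multinomial likelihood: each posterior αⱼ = prior αⱼ + observed count nⱼ.
Posterior concentration: (86.24, 47.24, 5.24), total = 138.72.
Joint mode component: (α_{1}−1)/(Σα−K) = 85.24/135.72 = 0.6281.

0.6281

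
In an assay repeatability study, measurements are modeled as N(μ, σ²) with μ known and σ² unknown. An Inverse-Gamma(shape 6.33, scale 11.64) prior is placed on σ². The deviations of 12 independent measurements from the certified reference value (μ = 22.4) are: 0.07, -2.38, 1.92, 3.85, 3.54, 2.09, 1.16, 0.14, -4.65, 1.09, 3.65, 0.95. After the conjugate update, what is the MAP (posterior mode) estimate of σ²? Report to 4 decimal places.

With known mean μ and an Inverse-Gamma(α, β) prior on σ², the Normal likelihood is conjugate: posterior is Inv-Gamma(α + n/2, β + Σ(xᵢ−μ)²/2).
Σ(xᵢ−μ)² = (0.07)² + (-2.38)² + (1.92)² + (3.85)² + (3.54)² + (2.09)² + (1.16)² + (0.14)² + (-4.65)² + (1.09)² + (3.65)² + (0.95)² = 79.4787.
Posterior: Inv-Gamma(6.33 + 12/2, 11.64 + 79.4787/2) = Inv-Gamma(12.33, 51.37935).
Mode = β/(α+1) = 51.37935/13.33 = 3.8544.

3.8544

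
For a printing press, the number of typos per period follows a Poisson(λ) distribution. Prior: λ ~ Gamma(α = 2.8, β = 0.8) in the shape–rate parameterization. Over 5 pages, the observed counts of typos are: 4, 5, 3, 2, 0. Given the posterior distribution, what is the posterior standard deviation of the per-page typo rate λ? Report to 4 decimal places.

With a Gamma(shape α, rate β) prior, the Poisson likelihood is conjugate: the posterior is Gamma(α + ΣXᵢ, β + n).
Sum of counts S = 14 over n = 5 pages.
Posterior: Gamma(α+S, β+n) = Gamma(2.8+14, 0.8+5) = Gamma(16.8, 5.8).
SD = √α/β = √16.8/5.8 = 0.7067.

0.7067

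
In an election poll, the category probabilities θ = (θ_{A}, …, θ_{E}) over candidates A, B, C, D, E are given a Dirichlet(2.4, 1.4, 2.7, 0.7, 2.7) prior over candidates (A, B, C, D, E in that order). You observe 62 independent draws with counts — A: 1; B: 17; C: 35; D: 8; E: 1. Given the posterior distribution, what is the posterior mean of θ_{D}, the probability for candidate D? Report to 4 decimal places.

The Dirichlet prior is conjugate to the Multinomial likelihood: each posterior αⱼ = prior αⱼ + observed count nⱼ.
Posterior concentration: (3.4, 18.4, 37.7, 8.7, 3.7), total = 71.9.
E[θ_{D}|data] = α_{D}/Σα = 8.7/71.9 = 0.1210.

0.1210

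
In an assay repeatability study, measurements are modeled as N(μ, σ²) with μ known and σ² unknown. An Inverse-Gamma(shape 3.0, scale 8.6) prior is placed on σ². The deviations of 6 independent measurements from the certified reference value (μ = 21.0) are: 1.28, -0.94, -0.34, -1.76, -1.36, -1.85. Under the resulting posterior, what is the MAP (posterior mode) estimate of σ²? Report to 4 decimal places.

With known mean μ and an Inverse-Gamma(α, β) prior on σ², the Normal likelihood is conjugate: posterior is Inv-Gamma(α + n/2, β + Σ(xᵢ−μ)²/2).
Σ(xᵢ−μ)² = (1.28)² + (-0.94)² + (-0.34)² + (-1.76)² + (-1.36)² + (-1.85)² = 11.0073.
Posterior: Inv-Gamma(3.0 + 6/2, 8.6 + 11.0073/2) = Inv-Gamma(6.00, 14.10365).
Mode = β/(α+1) = 14.10365/7.00 = 2.0148.

2.0148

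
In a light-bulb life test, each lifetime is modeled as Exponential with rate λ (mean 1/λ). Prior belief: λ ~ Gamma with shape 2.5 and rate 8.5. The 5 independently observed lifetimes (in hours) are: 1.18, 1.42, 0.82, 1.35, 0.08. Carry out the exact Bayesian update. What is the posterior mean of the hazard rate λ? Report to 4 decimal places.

With a Gamma(shape α, rate β) prior on the exponential rate λ, the posterior after n observations with total T = Σxᵢ is Gamma(α+n, β+T).
Sum of observations T = 4.85 hours; n = 5.
Posterior: Gamma(2.5+5, 8.5+4.85) = Gamma(7.5, 13.35).
Posterior mean of λ = α/β = 7.5/13.35 = 0.5618.

0.5618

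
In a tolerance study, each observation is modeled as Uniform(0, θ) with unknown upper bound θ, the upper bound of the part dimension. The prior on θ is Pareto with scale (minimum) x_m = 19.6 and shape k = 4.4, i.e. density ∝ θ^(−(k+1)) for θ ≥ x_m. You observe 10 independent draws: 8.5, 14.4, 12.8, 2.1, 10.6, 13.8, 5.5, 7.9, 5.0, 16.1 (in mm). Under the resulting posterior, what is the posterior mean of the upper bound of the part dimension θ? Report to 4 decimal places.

A Pareto(scale x_m, shape k) prior on the upper bound θ of Uniform(0, θ) is conjugate: posterior is Pareto(max(x_m, max xᵢ), k + n).
Sample maximum = 16.1; prior scale x_m = 19.6 → posterior scale = max = 19.6.
Posterior shape = 4.4 + 10 = 14.4.
E[θ|data] = k·x_m/(k−1) = 14.4·19.6/13.4 = 21.0627.

21.0627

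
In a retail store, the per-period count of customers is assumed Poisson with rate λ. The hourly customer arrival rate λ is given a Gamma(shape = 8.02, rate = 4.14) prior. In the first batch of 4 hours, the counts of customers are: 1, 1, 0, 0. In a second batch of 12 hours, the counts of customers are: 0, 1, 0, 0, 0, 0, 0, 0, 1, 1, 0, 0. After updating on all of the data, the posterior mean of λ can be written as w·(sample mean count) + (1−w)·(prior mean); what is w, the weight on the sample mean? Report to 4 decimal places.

0.7944

With a Gamma(shape α, rate β) prior, the Poisson likelihood is conjugate: the posterior is Gamma(α + ΣXᵢ, β + n).
Total number of hours: n = 4 + 12 = 16.
Posterior mean = (α₀+S)/(β₀+n) = [n/(β₀+n)]·(S/n) + [β₀/(β₀+n)]·(α₀/β₀), so only n and β₀ enter the weight.
Weight on data w = n/(β₀+n) = 16/(4.14+16) = 16/20.14 = 0.7944.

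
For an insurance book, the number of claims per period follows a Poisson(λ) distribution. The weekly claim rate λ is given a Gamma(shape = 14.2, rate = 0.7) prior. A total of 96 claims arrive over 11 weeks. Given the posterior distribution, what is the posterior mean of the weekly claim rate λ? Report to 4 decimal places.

With a Gamma(shape α, rate β) prior, the Poisson likelihood is conjugate: the posterior is Gamma(α + ΣXᵢ, β + n).
Posterior: Gamma(α+S, β+n) = Gamma(14.2+96, 0.7+11) = Gamma(110.2, 11.7).
Posterior mean = α/β = 110.2/11.7 = 9.4188.

9.4188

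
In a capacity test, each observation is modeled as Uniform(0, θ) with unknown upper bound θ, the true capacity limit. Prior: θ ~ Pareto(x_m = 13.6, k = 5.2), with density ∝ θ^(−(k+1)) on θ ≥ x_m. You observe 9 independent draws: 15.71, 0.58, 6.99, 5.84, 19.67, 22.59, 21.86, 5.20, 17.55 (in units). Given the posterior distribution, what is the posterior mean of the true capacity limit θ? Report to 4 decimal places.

24.3014

A Pareto(scale x_m, shape k) prior on the upper bound θ of Uniform(0, θ) is conjugate: posterior is Pareto(max(x_m, max xᵢ), k + n).
Sample maximum = 22.59; prior scale x_m = 13.6 → posterior scale = max = 22.59.
Posterior shape = 5.2 + 9 = 14.2.
E[θ|data] = k·x_m/(k−1) = 14.2·22.59/13.2 = 24.3014.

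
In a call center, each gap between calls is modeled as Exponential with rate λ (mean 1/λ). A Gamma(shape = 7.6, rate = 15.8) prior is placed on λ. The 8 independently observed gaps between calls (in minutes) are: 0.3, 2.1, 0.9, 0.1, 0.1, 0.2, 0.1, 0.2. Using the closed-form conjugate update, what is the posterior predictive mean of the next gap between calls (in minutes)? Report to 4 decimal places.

With a Gamma(shape α, rate β) prior on the exponential rate λ, the posterior after n observations with total T = Σxᵢ is Gamma(α+n, β+T).
Sum of observations T = 4.0 minutes; n = 8.
Posterior: Gamma(7.6+8, 15.8+4.0) = Gamma(15.6, 19.8).
The predictive distribution for the next observation is Lomax; its mean is β/(α−1) = 19.8/14.6 = 1.3562.

1.3562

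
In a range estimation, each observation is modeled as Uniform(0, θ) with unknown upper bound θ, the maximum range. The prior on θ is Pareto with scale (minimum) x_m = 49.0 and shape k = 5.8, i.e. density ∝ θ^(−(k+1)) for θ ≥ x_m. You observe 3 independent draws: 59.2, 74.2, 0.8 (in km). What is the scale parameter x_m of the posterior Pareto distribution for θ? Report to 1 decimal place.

74.2

A Pareto(scale x_m, shape k) prior on the upper bound θ of Uniform(0, θ) is conjugate: posterior is Pareto(max(x_m, max xᵢ), k + n).
Sample maximum = 74.2; prior scale x_m = 49.0 → posterior scale = max = 74.2.
Posterior shape = 5.8 + 3 = 8.8.
Posterior scale x_m = 74.2.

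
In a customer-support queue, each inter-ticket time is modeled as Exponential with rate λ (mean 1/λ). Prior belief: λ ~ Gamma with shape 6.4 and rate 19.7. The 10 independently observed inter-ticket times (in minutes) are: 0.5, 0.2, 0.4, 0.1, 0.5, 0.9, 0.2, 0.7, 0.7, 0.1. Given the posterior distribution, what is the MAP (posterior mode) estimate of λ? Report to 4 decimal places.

0.6417

With a Gamma(shape α, rate β) prior on the exponential rate λ, the posterior after n observations with total T = Σxᵢ is Gamma(α+n, β+T).
Sum of observations T = 4.3 minutes; n = 10.
Posterior: Gamma(6.4+10, 19.7+4.3) = Gamma(16.4, 24.0).
Mode = (α−1)/β = 0.6417.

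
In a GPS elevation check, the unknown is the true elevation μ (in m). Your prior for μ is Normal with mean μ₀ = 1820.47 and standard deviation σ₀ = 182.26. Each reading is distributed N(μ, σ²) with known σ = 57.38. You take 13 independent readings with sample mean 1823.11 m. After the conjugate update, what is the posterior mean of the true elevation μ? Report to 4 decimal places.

For Normal data with known variance σ², a Normal(μ₀, σ₀²) prior on μ is conjugate. Posterior precision = 1/σ₀² + n/σ²; posterior mean is the precision-weighted average of μ₀ and x̄.
n·x̄ = 13·1823.11 = 23700.43.
σ₀² = 182.26² = 33218.7076, σ² = 57.38² = 3292.4644; σ² + n·σ₀² = 3292.4644 + 13·33218.7076 = 435135.6632.
Posterior mean = (μ₀/σ₀² + n·x̄/σ²)/(1/σ₀² + n/σ²) = (σ²·μ₀ + σ₀²·n·x̄)/(σ² + n·σ₀²) = (3292.4644·1820.47 + 33218.7076·23700.43)/435135.6632 = 793291486.830536/435135.6632 = 1823.0900.

1823.0900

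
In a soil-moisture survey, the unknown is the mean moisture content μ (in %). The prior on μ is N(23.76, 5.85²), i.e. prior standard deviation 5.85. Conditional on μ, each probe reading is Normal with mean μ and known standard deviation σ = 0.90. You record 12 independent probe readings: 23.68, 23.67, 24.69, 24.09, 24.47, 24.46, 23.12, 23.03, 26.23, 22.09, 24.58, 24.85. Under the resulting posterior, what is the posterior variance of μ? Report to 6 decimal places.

For Normal data with known variance σ², a Normal(μ₀, σ₀²) prior on μ is conjugate. Posterior precision = 1/σ₀² + n/σ²; posterior mean is the precision-weighted average of μ₀ and x̄.
σ₀² = 5.85² = 34.2225, σ² = 0.90² = 0.81; σ² + n·σ₀² = 0.81 + 12·34.2225 = 411.48.
Posterior precision = 1/σ₀² + n/σ² = 1/34.2225 + 12/0.81 = (σ² + n·σ₀²)/(σ₀²σ²) = 411.48/(34.2225·0.81); posterior variance σₙ² = σ₀²σ²/(σ² + n·σ₀²) = 34.2225·0.81/411.48 = 0.067367.

0.067367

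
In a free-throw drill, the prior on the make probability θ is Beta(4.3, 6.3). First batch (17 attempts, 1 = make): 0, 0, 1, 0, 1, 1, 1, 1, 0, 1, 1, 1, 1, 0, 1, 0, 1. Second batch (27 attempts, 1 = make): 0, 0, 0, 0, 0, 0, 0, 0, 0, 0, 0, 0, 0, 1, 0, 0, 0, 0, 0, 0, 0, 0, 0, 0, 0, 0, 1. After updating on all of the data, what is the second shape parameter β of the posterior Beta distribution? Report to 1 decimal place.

The Beta prior is conjugate to a Binomial/Bernoulli likelihood; the update adds successes to α and failures to β.
After batch 1: Beta(4.3+11, 6.3+6) = Beta(15.3, 12.3).
After batch 2: Beta(15.3+2, 12.3+25) = Beta(17.3, 37.3).
Posterior β = 37.3.

37.3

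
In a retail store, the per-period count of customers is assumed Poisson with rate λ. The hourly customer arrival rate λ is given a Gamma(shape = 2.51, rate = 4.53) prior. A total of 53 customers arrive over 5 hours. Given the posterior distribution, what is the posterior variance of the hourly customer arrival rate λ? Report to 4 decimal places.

0.6112

With a Gamma(shape α, rate β) prior, the Poisson likelihood is conjugate: the posterior is Gamma(α + ΣXᵢ, β + n).
Posterior: Gamma(α+S, β+n) = Gamma(2.51+53, 4.53+5) = Gamma(55.51, 9.53).
Var = α/β² = 55.51/9.53² = 0.6112.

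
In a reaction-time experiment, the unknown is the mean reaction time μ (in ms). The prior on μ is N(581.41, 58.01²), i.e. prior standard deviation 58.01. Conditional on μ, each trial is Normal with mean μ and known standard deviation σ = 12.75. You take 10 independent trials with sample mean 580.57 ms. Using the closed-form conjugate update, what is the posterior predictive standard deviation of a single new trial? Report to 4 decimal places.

For Normal data with known variance σ², a Normal(μ₀, σ₀²) prior on μ is conjugate. Posterior precision = 1/σ₀² + n/σ²; posterior mean is the precision-weighted average of μ₀ and x̄.
σ₀² = 58.01² = 3365.1601, σ² = 12.75² = 162.5625; σ² + n·σ₀² = 162.5625 + 10·3365.1601 = 33814.1635.
Posterior precision = 1/σ₀² + n/σ² = 1/3365.1601 + 10/162.5625 = (σ² + n·σ₀²)/(σ₀²σ²) = 33814.1635/(3365.1601·162.5625); posterior variance σₙ² = σ₀²σ²/(σ² + n·σ₀²) = 3365.1601·162.5625/33814.1635 = 16.178098.
Predictive variance for one new observation = σₙ² + σ² = 3365.1601·162.5625/33814.1635 + 162.5625 = σ²·(σ₀² + 33814.1635)/33814.1635 = 162.5625·37179.3236/33814.1635 = 178.740598; SD = √(162.5625·37179.3236/33814.1635) = 13.3694.

13.3694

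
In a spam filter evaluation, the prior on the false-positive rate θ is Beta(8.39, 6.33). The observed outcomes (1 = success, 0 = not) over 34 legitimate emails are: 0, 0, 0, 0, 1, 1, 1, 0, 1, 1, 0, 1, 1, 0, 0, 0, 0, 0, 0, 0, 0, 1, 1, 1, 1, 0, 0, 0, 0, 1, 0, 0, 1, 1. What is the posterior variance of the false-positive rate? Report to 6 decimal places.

0.004995

The Beta prior is conjugate to a Binomial/Bernoulli likelihood; the update adds successes to α and failures to β.
Posterior: Beta(α+k, β+n−k) = Beta(8.39+14, 6.33+20) = Beta(22.39, 26.33).
Var = αβ/((α+β)²(α+β+1)) = 22.39·26.33/(48.72²·49.72) = 0.004995.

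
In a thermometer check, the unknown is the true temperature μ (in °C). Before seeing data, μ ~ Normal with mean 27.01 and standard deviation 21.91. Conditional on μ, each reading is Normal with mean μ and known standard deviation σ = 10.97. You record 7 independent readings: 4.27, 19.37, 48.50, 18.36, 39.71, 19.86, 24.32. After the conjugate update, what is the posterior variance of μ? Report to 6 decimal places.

16.597176

For Normal data with known variance σ², a Normal(μ₀, σ₀²) prior on μ is conjugate. Posterior precision = 1/σ₀² + n/σ²; posterior mean is the precision-weighted average of μ₀ and x̄.
σ₀² = 21.91² = 480.0481, σ² = 10.97² = 120.3409; σ² + n·σ₀² = 120.3409 + 7·480.0481 = 3480.6776.
Posterior precision = 1/σ₀² + n/σ² = 1/480.0481 + 7/120.3409 = (σ² + n·σ₀²)/(σ₀²σ²) = 3480.6776/(480.0481·120.3409); posterior variance σₙ² = σ₀²σ²/(σ² + n·σ₀²) = 480.0481·120.3409/3480.6776 = 16.597176.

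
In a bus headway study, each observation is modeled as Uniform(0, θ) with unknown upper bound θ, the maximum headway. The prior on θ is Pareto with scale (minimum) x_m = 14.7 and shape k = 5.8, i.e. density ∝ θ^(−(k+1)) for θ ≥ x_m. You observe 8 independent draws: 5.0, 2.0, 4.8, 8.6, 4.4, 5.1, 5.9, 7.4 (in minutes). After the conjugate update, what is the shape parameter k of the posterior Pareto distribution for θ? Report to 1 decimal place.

A Pareto(scale x_m, shape k) prior on the upper bound θ of Uniform(0, θ) is conjugate: posterior is Pareto(max(x_m, max xᵢ), k + n).
Sample maximum = 8.6; prior scale x_m = 14.7 → posterior scale = max = 14.7.
Posterior shape = 5.8 + 8 = 13.8.
Posterior shape k = 13.8.

13.8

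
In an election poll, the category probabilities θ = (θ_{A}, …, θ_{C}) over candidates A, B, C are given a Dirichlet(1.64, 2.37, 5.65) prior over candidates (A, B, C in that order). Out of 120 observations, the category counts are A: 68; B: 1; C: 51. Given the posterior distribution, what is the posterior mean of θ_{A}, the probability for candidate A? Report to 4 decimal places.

The Dirichlet prior is conjugate to the Multinomial likelihood: each posterior αⱼ = prior αⱼ + observed count nⱼ.
Posterior concentration: (69.64, 3.37, 56.65), total = 129.66.
E[θ_{A}|data] = α_{A}/Σα = 69.64/129.66 = 0.5371.

0.5371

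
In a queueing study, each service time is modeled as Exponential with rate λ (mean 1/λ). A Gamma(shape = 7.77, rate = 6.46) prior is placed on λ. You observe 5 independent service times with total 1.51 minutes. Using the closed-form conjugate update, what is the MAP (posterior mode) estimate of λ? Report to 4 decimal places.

With a Gamma(shape α, rate β) prior on the exponential rate λ, the posterior after n observations with total T = Σxᵢ is Gamma(α+n, β+T).
Posterior: Gamma(7.77+5, 6.46+1.51) = Gamma(12.77, 7.97).
Mode = (α−1)/β = 1.4768.

1.4768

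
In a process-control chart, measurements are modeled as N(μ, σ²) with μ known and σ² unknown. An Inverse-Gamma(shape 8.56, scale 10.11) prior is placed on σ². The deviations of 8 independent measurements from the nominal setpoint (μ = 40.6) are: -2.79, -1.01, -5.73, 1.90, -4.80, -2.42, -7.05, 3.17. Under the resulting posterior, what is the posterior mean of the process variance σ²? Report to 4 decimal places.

6.6659

With known mean μ and an Inverse-Gamma(α, β) prior on σ², the Normal likelihood is conjugate: posterior is Inv-Gamma(α + n/2, β + Σ(xᵢ−μ)²/2).
Σ(xᵢ−μ)² = (-2.79)² + (-1.01)² + (-5.73)² + (1.90)² + (-4.80)² + (-2.42)² + (-7.05)² + (3.17)² = 133.8949.
Posterior: Inv-Gamma(8.56 + 8/2, 10.11 + 133.8949/2) = Inv-Gamma(12.56, 77.05745).
E[σ²|data] = β/(α−1) = 77.05745/11.56 = 6.6659.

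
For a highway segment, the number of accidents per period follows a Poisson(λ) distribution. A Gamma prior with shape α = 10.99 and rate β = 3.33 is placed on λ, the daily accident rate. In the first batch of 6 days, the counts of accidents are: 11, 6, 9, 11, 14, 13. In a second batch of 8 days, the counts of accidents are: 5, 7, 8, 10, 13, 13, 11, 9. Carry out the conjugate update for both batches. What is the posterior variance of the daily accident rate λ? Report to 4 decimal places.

0.5027

With a Gamma(shape α, rate β) prior, the Poisson likelihood is conjugate: the posterior is Gamma(α + ΣXᵢ, β + n).
Batch 1: sum of counts S = 64 over n = 6 days.
After batch 1: Gamma(α+S, β+n) = Gamma(10.99+64, 3.33+6) = Gamma(74.99, 9.33).
Batch 2: sum of counts S = 76 over n = 8 days.
After batch 2: Gamma(α+S, β+n) = Gamma(74.99+76, 9.33+8) = Gamma(150.99, 17.33).
Var = α/β² = 150.99/17.33² = 0.5027.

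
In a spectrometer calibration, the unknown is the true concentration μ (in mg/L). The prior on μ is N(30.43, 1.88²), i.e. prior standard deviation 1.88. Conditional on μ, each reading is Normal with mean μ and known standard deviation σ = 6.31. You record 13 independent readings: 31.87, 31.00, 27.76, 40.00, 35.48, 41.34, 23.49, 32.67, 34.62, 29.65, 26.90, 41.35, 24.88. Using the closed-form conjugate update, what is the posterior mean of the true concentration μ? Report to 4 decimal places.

31.4776

For Normal data with known variance σ², a Normal(μ₀, σ₀²) prior on μ is conjugate. Posterior precision = 1/σ₀² + n/σ²; posterior mean is the precision-weighted average of μ₀ and x̄.
Σxᵢ = 31.87 + 31.00 + 27.76 + 40.00 + 35.48 + 41.34 + 23.49 + 32.67 + 34.62 + 29.65 + 26.90 + 41.35 + 24.88 = 421.01, so n·x̄ = 421.01.
σ₀² = 1.88² = 3.5344, σ² = 6.31² = 39.8161; σ² + n·σ₀² = 39.8161 + 13·3.5344 = 85.7633.
Posterior mean = (μ₀/σ₀² + n·x̄/σ²)/(1/σ₀² + n/σ²) = (σ²·μ₀ + σ₀²·n·x̄)/(σ² + n·σ₀²) = (39.8161·30.43 + 3.5344·421.01)/85.7633 = 2699.621667/85.7633 = 31.4776.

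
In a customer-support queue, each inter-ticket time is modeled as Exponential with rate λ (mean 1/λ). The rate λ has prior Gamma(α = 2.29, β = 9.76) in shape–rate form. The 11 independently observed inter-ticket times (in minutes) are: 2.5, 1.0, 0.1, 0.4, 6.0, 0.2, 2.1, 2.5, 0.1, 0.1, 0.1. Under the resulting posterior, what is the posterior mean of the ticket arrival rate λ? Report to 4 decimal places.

0.5346

With a Gamma(shape α, rate β) prior on the exponential rate λ, the posterior after n observations with total T = Σxᵢ is Gamma(α+n, β+T).
Sum of observations T = 15.1 minutes; n = 11.
Posterior: Gamma(2.29+11, 9.76+15.1) = Gamma(13.29, 24.86).
Posterior mean of λ = α/β = 13.29/24.86 = 0.5346.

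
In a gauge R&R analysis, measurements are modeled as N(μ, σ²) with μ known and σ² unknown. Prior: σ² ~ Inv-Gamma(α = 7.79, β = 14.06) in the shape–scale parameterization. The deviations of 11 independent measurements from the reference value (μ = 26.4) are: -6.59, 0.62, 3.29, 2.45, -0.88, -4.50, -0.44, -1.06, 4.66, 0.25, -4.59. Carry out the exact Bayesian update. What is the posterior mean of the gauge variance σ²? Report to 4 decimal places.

With known mean μ and an Inverse-Gamma(α, β) prior on σ², the Normal likelihood is conjugate: posterior is Inv-Gamma(α + n/2, β + Σ(xᵢ−μ)²/2).
Σ(xᵢ−μ)² = (-6.59)² + (0.62)² + (3.29)² + (2.45)² + (-0.88)² + (-4.50)² + (-0.44)² + (-1.06)² + (4.66)² + (0.25)² + (-4.59)² = 125.8269.
Posterior: Inv-Gamma(7.79 + 11/2, 14.06 + 125.8269/2) = Inv-Gamma(13.29, 76.97345).
E[σ²|data] = β/(α−1) = 76.97345/12.29 = 6.2631.

6.2631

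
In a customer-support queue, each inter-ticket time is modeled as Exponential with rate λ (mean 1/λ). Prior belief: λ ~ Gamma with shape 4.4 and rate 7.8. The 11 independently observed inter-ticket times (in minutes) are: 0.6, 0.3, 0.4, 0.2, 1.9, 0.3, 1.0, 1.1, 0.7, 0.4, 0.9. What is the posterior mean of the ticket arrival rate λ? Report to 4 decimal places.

With a Gamma(shape α, rate β) prior on the exponential rate λ, the posterior after n observations with total T = Σxᵢ is Gamma(α+n, β+T).
Sum of observations T = 7.8 minutes; n = 11.
Posterior: Gamma(4.4+11, 7.8+7.8) = Gamma(15.4, 15.6).
Posterior mean of λ = α/β = 15.4/15.6 = 0.9872.

0.9872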